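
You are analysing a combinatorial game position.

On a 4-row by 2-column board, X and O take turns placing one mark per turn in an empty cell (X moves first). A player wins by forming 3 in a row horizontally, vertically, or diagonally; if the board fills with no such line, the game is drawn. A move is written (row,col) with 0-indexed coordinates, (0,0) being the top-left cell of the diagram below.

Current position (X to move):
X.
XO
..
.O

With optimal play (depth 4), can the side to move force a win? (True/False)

X winning at [X./XO/../.O]: True

[X./XO/../.O] X move#1: (0,1):-1/XX/XO/../.O, (2,0):+1/X./XO/X./.O*, (2,1):+0/X./XO/.X/.O, (3,0):-1/X./XO/../XO
[X./XO/X./.O] end (terminal -1, O#2); searched X./XO/../.O to 4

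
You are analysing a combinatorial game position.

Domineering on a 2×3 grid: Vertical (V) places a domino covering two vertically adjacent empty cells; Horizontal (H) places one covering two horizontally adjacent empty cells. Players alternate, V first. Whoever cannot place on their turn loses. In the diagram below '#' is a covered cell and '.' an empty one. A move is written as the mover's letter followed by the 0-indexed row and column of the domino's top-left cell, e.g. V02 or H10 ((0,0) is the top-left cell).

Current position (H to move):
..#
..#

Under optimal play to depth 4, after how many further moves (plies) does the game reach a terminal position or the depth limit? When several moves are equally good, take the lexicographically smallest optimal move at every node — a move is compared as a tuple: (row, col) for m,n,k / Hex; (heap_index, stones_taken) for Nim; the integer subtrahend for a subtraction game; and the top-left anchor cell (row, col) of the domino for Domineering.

PV length from [..#/..#]: 1 ply

p1 H@[..#/..#]: H00[###/..#]+1* H10[..#/###]+1
p2 V@[###/..#] terminal -1; root [..#/..#] d4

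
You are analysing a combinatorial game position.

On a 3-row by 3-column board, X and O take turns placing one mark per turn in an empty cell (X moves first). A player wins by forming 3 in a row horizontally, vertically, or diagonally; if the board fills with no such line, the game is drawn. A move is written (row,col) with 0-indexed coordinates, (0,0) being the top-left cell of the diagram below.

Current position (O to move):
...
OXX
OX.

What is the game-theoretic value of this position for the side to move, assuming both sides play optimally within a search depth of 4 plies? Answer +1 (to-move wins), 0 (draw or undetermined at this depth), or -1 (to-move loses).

value(.../OXX/OX., O) = +1

ply 1, O at .../OXX/OX. | (0,0)=+1→O../OXX/OX.*; (0,1)=+0→.O./OXX/OX.; (0,2)=-1→..O/OXX/OX.; (2,2)=-1→.../OXX/OXO
ply 2: O../OXX/OX. is terminal -1 (X); from .../OXX/OX. depth 4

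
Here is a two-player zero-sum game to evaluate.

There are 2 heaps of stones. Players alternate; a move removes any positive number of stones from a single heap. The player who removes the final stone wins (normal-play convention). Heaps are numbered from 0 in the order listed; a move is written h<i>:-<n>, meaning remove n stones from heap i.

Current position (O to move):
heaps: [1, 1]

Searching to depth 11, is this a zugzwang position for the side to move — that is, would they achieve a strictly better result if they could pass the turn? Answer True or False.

[(1,1)] O move#1: h0:-1:-1/(0,1)*, h1:-1:-1/(1,0)
[(0,1)] X move#2: h1:-1:+1/(0,0)*
[(0,0)] end (terminal -1, O#3); searched (1,1) to 11
pass branch (X moves first from the same position):
  | [(1,1)] X move#1: h0:-1:-1/(0,1)*, h1:-1:-1/(1,0)
  | [(0,1)] O move#2: h1:-1:+1/(0,0)*
  | [(0,0)] end (terminal -1, X#3); searched (1,1) to 11
O moving scores -1; O passing scores +1

zugzwang((1,1), O) = True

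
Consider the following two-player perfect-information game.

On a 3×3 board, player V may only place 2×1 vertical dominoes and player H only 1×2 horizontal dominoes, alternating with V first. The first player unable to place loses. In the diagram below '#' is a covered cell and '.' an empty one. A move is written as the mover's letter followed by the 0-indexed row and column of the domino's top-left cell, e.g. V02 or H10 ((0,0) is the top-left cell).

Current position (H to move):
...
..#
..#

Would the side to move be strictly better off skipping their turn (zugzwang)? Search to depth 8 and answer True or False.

zugzwang(.../..#/..#, H) = False

ply 1, H at .../..#/..# | H00=-1→##./..#/..#; H01=-1→.##/..#/..#; H10=+1→.../###/..#*; H20=-1→.../..#/###
ply 2: .../###/..# is terminal -1 (V); from .../..#/..# depth 8
if H skipped the turn, V would face:
~ ply 1, V at .../..#/..# | V00=+1→#../#.#/..#*; V01=+1→.#./.##/..#; V10=+1→.../#.#/#.#; V11=+1→.../.##/.##
~ ply 2, H at #../#.#/..# | H01=-1→###/#.#/..#*; H20=-1→#../#.#/###
~ ply 3, V at ###/#.#/..# | V11=+1→###/###/.##*
~ ply 4: ###/###/.## is terminal -1 (H); from .../..#/..# depth 8
compare (H): move=+1 vs pass=-1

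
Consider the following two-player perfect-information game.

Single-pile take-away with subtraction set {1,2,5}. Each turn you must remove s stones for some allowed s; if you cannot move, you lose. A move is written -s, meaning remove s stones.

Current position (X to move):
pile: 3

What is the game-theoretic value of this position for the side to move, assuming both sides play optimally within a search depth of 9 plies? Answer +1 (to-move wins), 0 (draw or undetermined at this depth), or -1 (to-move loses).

value(3, X) = -1

ply 1, X at 3 | -1=-1→2*; -2=-1→1
ply 2, O at 2 | -1=-1→1; -2=+1→0*
ply 3: 0 is terminal -1 (X); from 3 depth 9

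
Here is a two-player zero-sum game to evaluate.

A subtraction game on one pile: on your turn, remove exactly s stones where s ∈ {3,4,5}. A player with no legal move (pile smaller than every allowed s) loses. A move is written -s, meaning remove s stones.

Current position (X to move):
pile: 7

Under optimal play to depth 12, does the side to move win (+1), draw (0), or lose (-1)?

[7] X move#1: -3:-1/4, -4:-1/3, -5:+1/2*
[2] end (terminal -1, O#2); searched 7 to 12

value(7, X) = +1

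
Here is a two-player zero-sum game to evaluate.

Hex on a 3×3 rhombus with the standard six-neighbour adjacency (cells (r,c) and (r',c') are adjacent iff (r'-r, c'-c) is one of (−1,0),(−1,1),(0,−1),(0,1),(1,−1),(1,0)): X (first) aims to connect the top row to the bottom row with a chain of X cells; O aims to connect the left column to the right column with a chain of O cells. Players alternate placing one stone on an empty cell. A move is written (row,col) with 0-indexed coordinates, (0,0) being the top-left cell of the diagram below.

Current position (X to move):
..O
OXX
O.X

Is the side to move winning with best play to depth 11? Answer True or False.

ply 1, X at ..O/OXX/O.X | (0,0)=-1→X.O/OXX/O.X; (0,1)=+1→.XO/OXX/O.X*; (2,1)=-1→..O/OXX/OXX
ply 2: .XO/OXX/O.X is terminal -1 (O); from ..O/OXX/O.X depth 11

X winning at [..O/OXX/O.X]: True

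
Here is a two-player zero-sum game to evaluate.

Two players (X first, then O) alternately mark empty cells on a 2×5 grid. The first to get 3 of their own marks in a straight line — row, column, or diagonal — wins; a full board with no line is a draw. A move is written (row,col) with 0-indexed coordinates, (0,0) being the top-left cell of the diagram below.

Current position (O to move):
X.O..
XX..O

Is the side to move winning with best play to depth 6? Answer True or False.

O winning at [X.O../XX..O]: True

ply 1, O at X.O../XX..O | (0,1)=-1→XOO../XX..O; (0,3)=-1→X.OO./XX..O; (0,4)=-1→X.O.O/XX..O; (1,2)=+1→X.O../XXO.O*; (1,3)=-1→X.O../XX.OO
ply 2, X at X.O../XXO.O | (0,1)=-1→XXO../XXO.O*; (0,3)=-1→X.OX./XXO.O; (0,4)=-1→X.O.X/XXO.O; (1,3)=-1→X.O../XXOXO
ply 3, O at XXO../XXO.O | (0,3)=+1→XXOO./XXO.O*; (0,4)=+1→XXO.O/XXO.O; (1,3)=+1→XXO../XXOOO
ply 4, X at XXOO./XXO.O | (0,4)=-1→XXOOX/XXO.O*; (1,3)=-1→XXOO./XXOXO
ply 5, O at XXOOX/XXO.O | (1,3)=+1→XXOOX/XXOOO*
ply 6: XXOOX/XXOOO is terminal -1 (X); from X.O../XX..O depth 6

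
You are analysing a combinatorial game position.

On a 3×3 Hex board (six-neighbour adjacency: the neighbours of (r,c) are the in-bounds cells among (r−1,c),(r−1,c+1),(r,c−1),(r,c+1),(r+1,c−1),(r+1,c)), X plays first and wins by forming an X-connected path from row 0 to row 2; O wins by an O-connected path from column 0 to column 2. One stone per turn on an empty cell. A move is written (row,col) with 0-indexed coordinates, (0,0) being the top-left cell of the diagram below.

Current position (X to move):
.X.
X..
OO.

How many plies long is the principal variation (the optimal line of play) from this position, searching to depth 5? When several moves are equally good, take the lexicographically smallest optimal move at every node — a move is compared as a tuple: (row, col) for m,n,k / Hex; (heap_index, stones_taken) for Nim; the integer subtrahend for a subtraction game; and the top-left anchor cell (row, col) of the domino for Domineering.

PV length from [.X./X../OO.]: 4 plies

ply 1, X at .X./X../OO. | (0,0)=-1→XX./X../OO.*; (0,2)=-1→.XX/X../OO.; (1,1)=-1→.X./XX./OO.; (1,2)=-1→.X./X.X/OO.; (2,2)=-1→.X./X../OOX
ply 2, O at XX./X../OO. | (0,2)=+1→XXO/X../OO.*; (1,1)=+1→XX./XO./OO.; (1,2)=+1→XX./X.O/OO.; (2,2)=+1→XX./X../OOO
ply 3, X at XXO/X../OO. | (1,1)=-1→XXO/XX./OO.*; (1,2)=-1→XXO/X.X/OO.; (2,2)=-1→XXO/X../OOX
ply 4, O at XXO/XX./OO. | (1,2)=+1→XXO/XXO/OO.*; (2,2)=+1→XXO/XX./OOO
ply 5: XXO/XXO/OO. is terminal -1 (X); from .X./X../OO. depth 5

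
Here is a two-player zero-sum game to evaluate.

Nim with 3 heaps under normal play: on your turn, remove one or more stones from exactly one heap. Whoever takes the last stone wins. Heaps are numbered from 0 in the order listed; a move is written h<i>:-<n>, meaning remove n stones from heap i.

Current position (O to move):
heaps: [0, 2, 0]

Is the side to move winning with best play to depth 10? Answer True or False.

O winning at [(0,2,0)]: True

[(0,2,0)] O move#1: h1:-1:-1/(0,1,0), h1:-2:+1/(0,0,0)*
[(0,0,0)] end (terminal -1, X#2); searched (0,2,0) to 10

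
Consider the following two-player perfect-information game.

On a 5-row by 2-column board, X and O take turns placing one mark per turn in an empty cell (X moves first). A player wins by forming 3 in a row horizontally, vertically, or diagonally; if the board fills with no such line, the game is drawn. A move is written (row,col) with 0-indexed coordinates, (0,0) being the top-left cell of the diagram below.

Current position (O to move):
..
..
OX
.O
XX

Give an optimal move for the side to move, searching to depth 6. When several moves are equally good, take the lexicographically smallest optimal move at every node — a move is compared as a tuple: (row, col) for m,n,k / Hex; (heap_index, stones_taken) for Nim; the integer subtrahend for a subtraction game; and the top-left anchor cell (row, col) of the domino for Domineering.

[../../OX/.O/XX] O move#1: (0,0):+0/O./../OX/.O/XX, (0,1):+0/.O/../OX/.O/XX, (1,0):+1/../O./OX/.O/XX*, (1,1):+0/../.O/OX/.O/XX, (3,0):+0/../../OX/OO/XX
[../O./OX/.O/XX] X move#2: (0,0):-1/X./O./OX/.O/XX*, (0,1):-1/.X/O./OX/.O/XX, (1,1):-1/../OX/OX/.O/XX, (3,0):-1/../O./OX/XO/XX
[X./O./OX/.O/XX] O move#3: (0,1):+0/XO/O./OX/.O/XX, (1,1):+0/X./OO/OX/.O/XX, (3,0):+1/X./O./OX/OO/XX*
[X./O./OX/OO/XX] end (terminal -1, X#4); searched ../../OX/.O/XX to 6

O's best at [../../OX/.O/XX]: (1,0)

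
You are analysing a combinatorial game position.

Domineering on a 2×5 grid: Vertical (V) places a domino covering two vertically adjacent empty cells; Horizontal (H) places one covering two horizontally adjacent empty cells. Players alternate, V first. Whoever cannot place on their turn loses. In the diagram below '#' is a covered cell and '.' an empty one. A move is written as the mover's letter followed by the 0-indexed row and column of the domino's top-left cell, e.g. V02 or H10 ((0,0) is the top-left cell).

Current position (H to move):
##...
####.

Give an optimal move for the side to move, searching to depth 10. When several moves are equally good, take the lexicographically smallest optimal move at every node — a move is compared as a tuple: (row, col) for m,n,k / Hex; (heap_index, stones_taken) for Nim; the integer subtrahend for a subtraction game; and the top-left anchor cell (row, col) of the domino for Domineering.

[##.../####.] H move#1: H02:-1/####./####., H03:+1/##.##/####.*
[##.##/####.] end (terminal -1, V#2); searched ##.../####. to 10

H's best at [##.../####.]: H03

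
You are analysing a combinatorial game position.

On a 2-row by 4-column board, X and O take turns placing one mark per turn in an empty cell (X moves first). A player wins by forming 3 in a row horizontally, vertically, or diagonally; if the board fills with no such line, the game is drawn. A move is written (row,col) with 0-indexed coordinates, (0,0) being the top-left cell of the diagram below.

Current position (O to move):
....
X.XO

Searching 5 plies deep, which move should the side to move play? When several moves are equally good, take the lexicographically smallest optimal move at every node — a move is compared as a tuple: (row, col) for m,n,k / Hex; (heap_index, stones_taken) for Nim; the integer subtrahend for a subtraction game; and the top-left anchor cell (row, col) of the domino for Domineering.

ply 1, O at ..../X.XO | (0,0)=-1→O.../X.XO; (0,1)=-1→.O../X.XO; (0,2)=-1→..O./X.XO; (0,3)=-1→...O/X.XO; (1,1)=+0→..../XOXO*
ply 2, X at ..../XOXO | (0,0)=+0→X.../XOXO*; (0,1)=+0→.X../XOXO; (0,2)=+0→..X./XOXO; (0,3)=+0→...X/XOXO
ply 3, O at X.../XOXO | (0,1)=+0→XO../XOXO*; (0,2)=+0→X.O./XOXO; (0,3)=+0→X..O/XOXO
ply 4, X at XO../XOXO | (0,2)=+0→XOX./XOXO*; (0,3)=+0→XO.X/XOXO
ply 5, O at XOX./XOXO | (0,3)=+0→XOXO/XOXO*
ply 6: XOXO/XOXO is terminal +0 (X); from ..../X.XO depth 5

O's best at [..../X.XO]: (1,1)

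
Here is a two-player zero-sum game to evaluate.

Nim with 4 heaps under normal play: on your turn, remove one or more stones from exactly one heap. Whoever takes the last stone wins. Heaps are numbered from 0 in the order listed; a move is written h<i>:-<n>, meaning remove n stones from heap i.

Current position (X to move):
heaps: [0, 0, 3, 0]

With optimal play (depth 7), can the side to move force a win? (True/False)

[(0,0,3,0)] X move#1: h2:-1:-1/(0,0,2,0), h2:-2:-1/(0,0,1,0), h2:-3:+1/(0,0,0,0)*
[(0,0,0,0)] end (terminal -1, O#2); searched (0,0,3,0) to 7

X winning at [(0,0,3,0)]: True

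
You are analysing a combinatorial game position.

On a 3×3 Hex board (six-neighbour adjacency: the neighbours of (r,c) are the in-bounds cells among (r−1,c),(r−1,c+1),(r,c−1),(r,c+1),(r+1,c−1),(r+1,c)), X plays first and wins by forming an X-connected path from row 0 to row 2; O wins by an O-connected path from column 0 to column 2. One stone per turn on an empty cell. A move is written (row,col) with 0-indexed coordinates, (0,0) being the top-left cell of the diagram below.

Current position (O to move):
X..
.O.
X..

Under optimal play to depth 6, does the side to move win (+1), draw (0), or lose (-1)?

value(X../.O./X.., O) = +1

p1 O@[X../.O./X..]: (0,1)[XO./.O./X..]-1 (0,2)[X.O/.O./X..]-1 (1,0)[X../OO./X..]+1* (1,2)[X../.OO/X..]-1 (2,1)[X../.O./XO.]-1 (2,2)[X../.O./X.O]-1
p2 X@[X../OO./X..]: (0,1)[XX./OO./X..]-1* (0,2)[X.X/OO./X..]-1 (1,2)[X../OOX/X..]-1 (2,1)[X../OO./XX.]-1 (2,2)[X../OO./X.X]-1
p3 O@[XX./OO./X..]: (0,2)[XXO/OO./X..]+1* (1,2)[XX./OOO/X..]+1 (2,1)[XX./OO./XO.]+1 (2,2)[XX./OO./X.O]+1
p4 X@[XXO/OO./X..] terminal -1; root [X../.O./X..] d6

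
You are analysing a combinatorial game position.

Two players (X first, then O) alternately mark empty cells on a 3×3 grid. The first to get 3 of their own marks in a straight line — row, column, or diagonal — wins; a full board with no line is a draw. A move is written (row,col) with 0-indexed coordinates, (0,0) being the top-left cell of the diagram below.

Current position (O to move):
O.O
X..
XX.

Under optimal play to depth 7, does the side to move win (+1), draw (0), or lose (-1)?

value(O.O/X../XX., O) = +1

ply 1, O at O.O/X../XX. | (0,1)=+1→OOO/X../XX.*; (1,1)=-1→O.O/XO./XX.; (1,2)=-1→O.O/X.O/XX.; (2,2)=+1→O.O/X../XXO
ply 2: OOO/X../XX. is terminal -1 (X); from O.O/X../XX. depth 7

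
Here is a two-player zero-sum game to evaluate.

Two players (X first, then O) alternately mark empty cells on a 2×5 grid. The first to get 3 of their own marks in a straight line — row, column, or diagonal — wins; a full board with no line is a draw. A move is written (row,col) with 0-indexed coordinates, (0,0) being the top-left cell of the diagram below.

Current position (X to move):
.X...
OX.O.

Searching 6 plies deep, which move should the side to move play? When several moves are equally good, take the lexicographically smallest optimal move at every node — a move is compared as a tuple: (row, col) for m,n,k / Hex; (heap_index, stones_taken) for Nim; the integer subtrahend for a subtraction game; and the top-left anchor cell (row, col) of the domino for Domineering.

p1 X@[.X.../OX.O.]: (0,0)[XX.../OX.O.]+0 (0,2)[.XX../OX.O.]+1* (0,3)[.X.X./OX.O.]+0 (0,4)[.X..X/OX.O.]+0 (1,2)[.X.../OXXO.]+0 (1,4)[.X.../OX.OX]+0
p2 O@[.XX../OX.O.]: (0,0)[OXX../OX.O.]-1* (0,3)[.XXO./OX.O.]-1 (0,4)[.XX.O/OX.O.]-1 (1,2)[.XX../OXOO.]-1 (1,4)[.XX../OX.OO]-1
p3 X@[OXX../OX.O.]: (0,3)[OXXX./OX.O.]+1* (0,4)[OXX.X/OX.O.]+0 (1,2)[OXX../OXXO.]+0 (1,4)[OXX../OX.OX]+0
p4 O@[OXXX./OX.O.] terminal -1; root [.X.../OX.O.] d6

X's best at [.X.../OX.O.]: (0,2)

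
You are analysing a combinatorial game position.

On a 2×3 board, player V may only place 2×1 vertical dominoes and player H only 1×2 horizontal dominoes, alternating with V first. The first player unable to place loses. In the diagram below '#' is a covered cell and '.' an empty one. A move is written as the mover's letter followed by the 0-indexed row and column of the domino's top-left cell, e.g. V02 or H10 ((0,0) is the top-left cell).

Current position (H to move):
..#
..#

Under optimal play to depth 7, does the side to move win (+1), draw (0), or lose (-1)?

value(..#/..#, H) = +1

[..#/..#] H move#1: H00:+1/###/..#*, H10:+1/..#/###
[###/..#] end (terminal -1, V#2); searched ..#/..# to 7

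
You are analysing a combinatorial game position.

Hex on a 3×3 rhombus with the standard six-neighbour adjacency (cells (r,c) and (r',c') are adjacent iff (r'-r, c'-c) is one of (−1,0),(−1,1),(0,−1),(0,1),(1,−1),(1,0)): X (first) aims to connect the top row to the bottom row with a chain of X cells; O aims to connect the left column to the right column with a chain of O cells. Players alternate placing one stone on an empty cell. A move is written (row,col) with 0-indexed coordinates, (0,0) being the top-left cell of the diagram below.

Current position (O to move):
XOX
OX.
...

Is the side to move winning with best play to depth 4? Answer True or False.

O winning at [XOX/OX./...]: False

p1 O@[XOX/OX./...]: (1,2)[XOX/OXO/...]-1* (2,0)[XOX/OX./O..]-1 (2,1)[XOX/OX./.O.]-1 (2,2)[XOX/OX./..O]-1
p2 X@[XOX/OXO/...]: (2,0)[XOX/OXO/X..]+1* (2,1)[XOX/OXO/.X.]+1 (2,2)[XOX/OXO/..X]+1
p3 O@[XOX/OXO/X..] terminal -1; root [XOX/OX./...] d4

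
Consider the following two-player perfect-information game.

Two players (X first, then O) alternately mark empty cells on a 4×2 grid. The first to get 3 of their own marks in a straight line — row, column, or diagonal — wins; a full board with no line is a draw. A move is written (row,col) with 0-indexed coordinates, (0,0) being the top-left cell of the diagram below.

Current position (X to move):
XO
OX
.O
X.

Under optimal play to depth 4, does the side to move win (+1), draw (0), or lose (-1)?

ply 1, X at XO/OX/.O/X. | (2,0)=+0→XO/OX/XO/X.*; (3,1)=+0→XO/OX/.O/XX
ply 2, O at XO/OX/XO/X. | (3,1)=+0→XO/OX/XO/XO*
ply 3: XO/OX/XO/XO is terminal +0 (X); from XO/OX/.O/X. depth 4

value(XO/OX/.O/X., X) = 0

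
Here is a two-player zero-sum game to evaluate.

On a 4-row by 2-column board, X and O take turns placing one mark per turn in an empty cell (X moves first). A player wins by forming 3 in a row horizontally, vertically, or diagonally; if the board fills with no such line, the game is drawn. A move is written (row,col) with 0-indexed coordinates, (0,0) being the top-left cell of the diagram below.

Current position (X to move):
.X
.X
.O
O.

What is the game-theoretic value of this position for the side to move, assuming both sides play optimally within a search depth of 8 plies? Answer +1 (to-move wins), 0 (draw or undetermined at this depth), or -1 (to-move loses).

ply 1, X at .X/.X/.O/O. | (0,0)=+0→XX/.X/.O/O.*; (1,0)=+0→.X/XX/.O/O.; (2,0)=+0→.X/.X/XO/O.; (3,1)=+0→.X/.X/.O/OX
ply 2, O at XX/.X/.O/O. | (1,0)=+0→XX/OX/.O/O.*; (2,0)=+0→XX/.X/OO/O.; (3,1)=+0→XX/.X/.O/OO
ply 3, X at XX/OX/.O/O. | (2,0)=+0→XX/OX/XO/O.*; (3,1)=-1→XX/OX/.O/OX
ply 4, O at XX/OX/XO/O. | (3,1)=+0→XX/OX/XO/OO*
ply 5: XX/OX/XO/OO is terminal +0 (X); from .X/.X/.O/O. depth 8

value(.X/.X/.O/O., X) = 0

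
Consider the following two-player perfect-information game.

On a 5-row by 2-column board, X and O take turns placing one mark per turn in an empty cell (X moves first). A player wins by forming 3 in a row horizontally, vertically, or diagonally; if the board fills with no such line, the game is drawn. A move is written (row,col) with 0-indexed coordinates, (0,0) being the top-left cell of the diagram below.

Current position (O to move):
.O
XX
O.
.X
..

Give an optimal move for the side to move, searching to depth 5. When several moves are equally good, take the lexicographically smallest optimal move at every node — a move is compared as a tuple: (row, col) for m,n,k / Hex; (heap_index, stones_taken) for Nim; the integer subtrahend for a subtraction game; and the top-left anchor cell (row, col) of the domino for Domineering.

p1 O@[.O/XX/O./.X/..]: (0,0)[OO/XX/O./.X/..]-1 (2,1)[.O/XX/OO/.X/..]+0* (3,0)[.O/XX/O./OX/..]-1 (4,0)[.O/XX/O./.X/O.]-1 (4,1)[.O/XX/O./.X/.O]-1
p2 X@[.O/XX/OO/.X/..]: (0,0)[XO/XX/OO/.X/..]+0* (3,0)[.O/XX/OO/XX/..]+0 (4,0)[.O/XX/OO/.X/X.]+0 (4,1)[.O/XX/OO/.X/.X]+0
p3 O@[XO/XX/OO/.X/..]: (3,0)[XO/XX/OO/OX/..]+0* (4,0)[XO/XX/OO/.X/O.]+0 (4,1)[XO/XX/OO/.X/.O]+0
p4 X@[XO/XX/OO/OX/..]: (4,0)[XO/XX/OO/OX/X.]+0* (4,1)[XO/XX/OO/OX/.X]-1
p5 O@[XO/XX/OO/OX/X.]: (4,1)[XO/XX/OO/OX/XO]+0*
p6 X@[XO/XX/OO/OX/XO] terminal +0; root [.O/XX/O./.X/..] d5

O's best at [.O/XX/O./.X/..]: (2,1)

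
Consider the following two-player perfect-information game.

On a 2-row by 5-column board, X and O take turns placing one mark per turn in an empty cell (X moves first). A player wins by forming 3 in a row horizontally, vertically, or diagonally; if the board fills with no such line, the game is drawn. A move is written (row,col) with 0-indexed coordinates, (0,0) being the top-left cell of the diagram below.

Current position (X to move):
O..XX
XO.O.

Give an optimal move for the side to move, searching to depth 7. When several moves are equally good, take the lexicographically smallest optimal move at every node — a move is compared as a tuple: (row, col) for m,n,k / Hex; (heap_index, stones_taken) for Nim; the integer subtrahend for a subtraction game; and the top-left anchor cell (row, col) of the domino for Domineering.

X's best at [O..XX/XO.O.]: (0,2)

[O..XX/XO.O.] X move#1: (0,1):-1/OX.XX/XO.O., (0,2):+1/O.XXX/XO.O.*, (1,2):+0/O..XX/XOXO., (1,4):-1/O..XX/XO.OX
[O.XXX/XO.O.] end (terminal -1, O#2); searched O..XX/XO.O. to 7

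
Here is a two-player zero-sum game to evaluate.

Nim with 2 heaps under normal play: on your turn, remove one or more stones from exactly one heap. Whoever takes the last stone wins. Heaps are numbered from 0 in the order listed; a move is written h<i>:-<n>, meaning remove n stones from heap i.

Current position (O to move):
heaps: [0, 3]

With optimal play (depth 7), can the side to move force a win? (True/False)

[(0,3)] O move#1: h1:-1:-1/(0,2), h1:-2:-1/(0,1), h1:-3:+1/(0,0)*
[(0,0)] end (terminal -1, X#2); searched (0,3) to 7

O winning at [(0,3)]: True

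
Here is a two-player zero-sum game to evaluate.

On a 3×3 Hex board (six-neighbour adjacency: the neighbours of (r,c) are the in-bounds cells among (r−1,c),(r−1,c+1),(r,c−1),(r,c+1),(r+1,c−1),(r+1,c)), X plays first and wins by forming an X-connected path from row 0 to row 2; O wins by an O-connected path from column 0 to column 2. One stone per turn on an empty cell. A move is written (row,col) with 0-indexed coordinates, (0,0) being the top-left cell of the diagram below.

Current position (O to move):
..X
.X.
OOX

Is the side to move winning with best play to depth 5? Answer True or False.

p1 O@[..X/.X./OOX]: (0,0)[O.X/.X./OOX]-1 (0,1)[.OX/.X./OOX]-1 (1,0)[..X/OX./OOX]-1 (1,2)[..X/.XO/OOX]+1*
p2 X@[..X/.XO/OOX] terminal -1; root [..X/.X./OOX] d5

O winning at [..X/.X./OOX]: True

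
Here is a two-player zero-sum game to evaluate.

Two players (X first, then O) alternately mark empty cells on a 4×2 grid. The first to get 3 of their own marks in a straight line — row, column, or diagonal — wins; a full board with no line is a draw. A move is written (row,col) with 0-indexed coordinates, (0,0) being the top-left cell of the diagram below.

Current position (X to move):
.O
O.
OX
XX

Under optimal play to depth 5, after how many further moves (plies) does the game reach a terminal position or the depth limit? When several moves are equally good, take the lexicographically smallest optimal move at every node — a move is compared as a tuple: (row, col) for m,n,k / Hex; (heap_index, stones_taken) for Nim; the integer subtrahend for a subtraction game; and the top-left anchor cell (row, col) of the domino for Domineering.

PV length from [.O/O./OX/XX]: 1 ply

[.O/O./OX/XX] X move#1: (0,0):+0/XO/O./OX/XX, (1,1):+1/.O/OX/OX/XX*
[.O/OX/OX/XX] end (terminal -1, O#2); searched .O/O./OX/XX to 5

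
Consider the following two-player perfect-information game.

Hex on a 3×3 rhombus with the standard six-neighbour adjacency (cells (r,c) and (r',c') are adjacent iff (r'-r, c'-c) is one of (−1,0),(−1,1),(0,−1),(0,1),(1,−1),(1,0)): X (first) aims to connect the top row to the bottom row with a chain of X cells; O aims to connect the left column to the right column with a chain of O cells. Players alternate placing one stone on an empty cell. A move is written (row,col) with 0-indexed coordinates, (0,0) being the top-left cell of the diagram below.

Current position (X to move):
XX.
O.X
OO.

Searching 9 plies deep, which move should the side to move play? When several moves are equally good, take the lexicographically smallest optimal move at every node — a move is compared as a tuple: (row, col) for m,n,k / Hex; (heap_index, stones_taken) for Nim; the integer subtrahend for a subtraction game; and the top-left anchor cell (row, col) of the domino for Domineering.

[XX./O.X/OO.] X move#1: (0,2):-1/XXX/O.X/OO., (1,1):-1/XX./OXX/OO., (2,2):+1/XX./O.X/OOX*
[XX./O.X/OOX] O move#2: (0,2):-1/XXO/O.X/OOX*, (1,1):-1/XX./OOX/OOX
[XXO/O.X/OOX] X move#3: (1,1):+1/XXO/OXX/OOX*
[XXO/OXX/OOX] end (terminal -1, O#4); searched XX./O.X/OO. to 9

X's best at [XX./O.X/OO.]: (2,2)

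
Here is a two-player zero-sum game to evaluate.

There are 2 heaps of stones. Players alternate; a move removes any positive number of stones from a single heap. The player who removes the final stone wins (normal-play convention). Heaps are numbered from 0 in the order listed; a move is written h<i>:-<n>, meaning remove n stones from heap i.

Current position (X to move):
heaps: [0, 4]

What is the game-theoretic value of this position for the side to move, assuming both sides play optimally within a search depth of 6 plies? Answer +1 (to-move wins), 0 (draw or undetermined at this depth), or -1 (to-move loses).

value((0,4), X) = +1

p1 X@[(0,4)]: h1:-1[(0,3)]-1 h1:-2[(0,2)]-1 h1:-3[(0,1)]-1 h1:-4[(0,0)]+1*
p2 O@[(0,0)] terminal -1; root [(0,4)] d6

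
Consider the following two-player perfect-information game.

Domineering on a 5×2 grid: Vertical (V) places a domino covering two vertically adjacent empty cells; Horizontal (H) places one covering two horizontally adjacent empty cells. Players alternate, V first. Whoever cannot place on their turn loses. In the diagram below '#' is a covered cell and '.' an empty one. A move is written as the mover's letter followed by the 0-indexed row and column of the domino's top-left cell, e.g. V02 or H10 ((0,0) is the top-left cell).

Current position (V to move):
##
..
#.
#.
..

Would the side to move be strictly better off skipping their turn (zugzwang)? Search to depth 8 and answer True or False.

ply 1, V at ##/../#./#./.. | V11=-1→##/.#/##/#./..*; V21=-1→##/../##/##/..; V31=-1→##/../#./##/.#
ply 2, H at ##/.#/##/#./.. | H40=+1→##/.#/##/#./##*
ply 3: ##/.#/##/#./## is terminal -1 (V); from ##/../#./#./.. depth 8
if V skipped the turn, H would face:
~ ply 1, H at ##/../#./#./.. | H10=-1→##/##/#./#./..*; H40=-1→##/../#./#./##
~ ply 2, V at ##/##/#./#./.. | V21=-1→##/##/##/##/..; V31=+1→##/##/#./##/.#*
~ ply 3: ##/##/#./##/.# is terminal -1 (H); from ##/../#./#./.. depth 8
compare (V): move=-1 vs pass=+1

zugzwang(##/../#./#./.., V) = True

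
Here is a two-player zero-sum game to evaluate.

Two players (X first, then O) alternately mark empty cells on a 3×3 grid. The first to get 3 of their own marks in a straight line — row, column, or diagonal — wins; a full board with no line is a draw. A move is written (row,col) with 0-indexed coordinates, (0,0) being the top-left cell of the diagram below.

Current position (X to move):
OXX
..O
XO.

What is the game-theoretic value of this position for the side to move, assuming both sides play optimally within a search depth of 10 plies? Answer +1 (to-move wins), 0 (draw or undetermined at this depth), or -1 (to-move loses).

p1 X@[OXX/..O/XO.]: (1,0)[OXX/X.O/XO.]+0 (1,1)[OXX/.XO/XO.]+1* (2,2)[OXX/..O/XOX]+0
p2 O@[OXX/.XO/XO.] terminal -1; root [OXX/..O/XO.] d10

value(OXX/..O/XO., X) = +1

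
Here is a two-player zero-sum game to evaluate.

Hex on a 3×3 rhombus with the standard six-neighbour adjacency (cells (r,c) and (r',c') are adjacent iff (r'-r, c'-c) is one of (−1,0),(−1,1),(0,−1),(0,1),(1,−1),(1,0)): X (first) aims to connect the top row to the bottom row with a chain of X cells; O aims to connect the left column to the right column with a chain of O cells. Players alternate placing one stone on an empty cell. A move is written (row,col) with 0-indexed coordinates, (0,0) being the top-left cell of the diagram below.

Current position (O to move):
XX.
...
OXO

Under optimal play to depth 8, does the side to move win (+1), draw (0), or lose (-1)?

ply 1, O at XX./.../OXO | (0,2)=-1→XXO/.../OXO; (1,0)=-1→XX./O../OXO; (1,1)=+1→XX./.O./OXO*; (1,2)=-1→XX./..O/OXO
ply 2, X at XX./.O./OXO | (0,2)=-1→XXX/.O./OXO*; (1,0)=-1→XX./XO./OXO; (1,2)=-1→XX./.OX/OXO
ply 3, O at XXX/.O./OXO | (1,0)=-1→XXX/OO./OXO; (1,2)=+1→XXX/.OO/OXO*
ply 4: XXX/.OO/OXO is terminal -1 (X); from XX./.../OXO depth 8

value(XX./.../OXO, O) = +1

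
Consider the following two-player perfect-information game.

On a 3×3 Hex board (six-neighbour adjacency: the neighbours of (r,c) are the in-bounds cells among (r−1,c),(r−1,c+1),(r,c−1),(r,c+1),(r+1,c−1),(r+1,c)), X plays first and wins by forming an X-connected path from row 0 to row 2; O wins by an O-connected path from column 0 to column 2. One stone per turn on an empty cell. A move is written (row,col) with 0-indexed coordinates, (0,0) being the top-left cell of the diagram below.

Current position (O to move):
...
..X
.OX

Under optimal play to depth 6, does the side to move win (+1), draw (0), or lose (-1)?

value(.../..X/.OX, O) = -1

ply 1, O at .../..X/.OX | (0,0)=-1→O../..X/.OX*; (0,1)=-1→.O./..X/.OX; (0,2)=-1→..O/..X/.OX; (1,0)=-1→.../O.X/.OX; (1,1)=-1→.../.OX/.OX; (2,0)=-1→.../..X/OOX
ply 2, X at O../..X/.OX | (0,1)=+1→OX./..X/.OX*; (0,2)=+1→O.X/..X/.OX; (1,0)=+1→O../X.X/.OX; (1,1)=+1→O../.XX/.OX; (2,0)=+1→O../..X/XOX
ply 3, O at OX./..X/.OX | (0,2)=-1→OXO/..X/.OX*; (1,0)=-1→OX./O.X/.OX; (1,1)=-1→OX./.OX/.OX; (2,0)=-1→OX./..X/OOX
ply 4, X at OXO/..X/.OX | (1,0)=+1→OXO/X.X/.OX*; (1,1)=+1→OXO/.XX/.OX; (2,0)=+1→OXO/..X/XOX
ply 5, O at OXO/X.X/.OX | (1,1)=-1→OXO/XOX/.OX*; (2,0)=-1→OXO/X.X/OOX
ply 6, X at OXO/XOX/.OX | (2,0)=+1→OXO/XOX/XOX*
ply 7: OXO/XOX/XOX is terminal -1 (O); from .../..X/.OX depth 6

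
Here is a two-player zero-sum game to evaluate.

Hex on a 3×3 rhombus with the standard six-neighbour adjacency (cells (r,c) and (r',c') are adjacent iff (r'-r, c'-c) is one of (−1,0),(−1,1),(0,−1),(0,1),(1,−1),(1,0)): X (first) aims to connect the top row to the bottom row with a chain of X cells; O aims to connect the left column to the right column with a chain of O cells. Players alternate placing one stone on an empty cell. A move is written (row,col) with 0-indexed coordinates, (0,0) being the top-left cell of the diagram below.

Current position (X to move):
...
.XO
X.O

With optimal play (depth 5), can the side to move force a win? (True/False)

X winning at [.../.XO/X.O]: True

p1 X@[.../.XO/X.O]: (0,0)[X../.XO/X.O]+1* (0,1)[.X./.XO/X.O]+1 (0,2)[..X/.XO/X.O]+1 (1,0)[.../XXO/X.O]+1 (2,1)[.../.XO/XXO]+1
p2 O@[X../.XO/X.O]: (0,1)[XO./.XO/X.O]-1* (0,2)[X.O/.XO/X.O]-1 (1,0)[X../OXO/X.O]-1 (2,1)[X../.XO/XOO]-1
p3 X@[XO./.XO/X.O]: (0,2)[XOX/.XO/X.O]+1* (1,0)[XO./XXO/X.O]+1 (2,1)[XO./.XO/XXO]+1
p4 O@[XOX/.XO/X.O] terminal -1; root [.../.XO/X.O] d5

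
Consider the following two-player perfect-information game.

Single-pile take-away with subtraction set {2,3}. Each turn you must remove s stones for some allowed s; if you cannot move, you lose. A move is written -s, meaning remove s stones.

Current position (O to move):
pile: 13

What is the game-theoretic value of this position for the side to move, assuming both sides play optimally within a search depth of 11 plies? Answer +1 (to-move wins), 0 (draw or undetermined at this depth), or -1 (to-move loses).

value(13, O) = +1

[13] O move#1: -2:+1/11*, -3:+1/10
[11] X move#2: -2:-1/9*, -3:-1/8
[9] O move#3: -2:-1/7, -3:+1/6*
[6] X move#4: -2:-1/4*, -3:-1/3
[4] O move#5: -2:-1/2, -3:+1/1*
[1] end (terminal -1, X#6); searched 13 to 11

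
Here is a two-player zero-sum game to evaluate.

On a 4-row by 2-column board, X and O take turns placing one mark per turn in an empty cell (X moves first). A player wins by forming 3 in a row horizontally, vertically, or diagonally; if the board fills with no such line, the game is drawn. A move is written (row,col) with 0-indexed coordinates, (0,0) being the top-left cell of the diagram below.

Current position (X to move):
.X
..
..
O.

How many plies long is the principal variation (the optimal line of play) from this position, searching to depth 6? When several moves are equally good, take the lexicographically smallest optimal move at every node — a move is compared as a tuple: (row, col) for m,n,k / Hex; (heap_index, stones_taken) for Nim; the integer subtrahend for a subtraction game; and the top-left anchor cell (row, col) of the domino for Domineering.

[.X/../../O.] X move#1: (0,0):+0/XX/../../O.*, (1,0):+0/.X/X./../O., (1,1):+0/.X/.X/../O., (2,0):+0/.X/../X./O., (2,1):+0/.X/../.X/O., (3,1):+0/.X/../../OX
[XX/../../O.] O move#2: (1,0):+0/XX/O./../O.*, (1,1):+0/XX/.O/../O., (2,0):+0/XX/../O./O., (2,1):+0/XX/../.O/O., (3,1):+0/XX/../../OO
[XX/O./../O.] X move#3: (1,1):-1/XX/OX/../O., (2,0):+0/XX/O./X./O.*, (2,1):-1/XX/O./.X/O., (3,1):-1/XX/O./../OX
[XX/O./X./O.] O move#4: (1,1):+0/XX/OO/X./O.*, (2,1):+0/XX/O./XO/O., (3,1):+0/XX/O./X./OO
[XX/OO/X./O.] X move#5: (2,1):+0/XX/OO/XX/O.*, (3,1):+0/XX/OO/X./OX
[XX/OO/XX/O.] O move#6: (3,1):+0/XX/OO/XX/OO*
[XX/OO/XX/OO] end (terminal +0, X#7); searched .X/../../O. to 6

PV length from [.X/../../O.]: 6 plies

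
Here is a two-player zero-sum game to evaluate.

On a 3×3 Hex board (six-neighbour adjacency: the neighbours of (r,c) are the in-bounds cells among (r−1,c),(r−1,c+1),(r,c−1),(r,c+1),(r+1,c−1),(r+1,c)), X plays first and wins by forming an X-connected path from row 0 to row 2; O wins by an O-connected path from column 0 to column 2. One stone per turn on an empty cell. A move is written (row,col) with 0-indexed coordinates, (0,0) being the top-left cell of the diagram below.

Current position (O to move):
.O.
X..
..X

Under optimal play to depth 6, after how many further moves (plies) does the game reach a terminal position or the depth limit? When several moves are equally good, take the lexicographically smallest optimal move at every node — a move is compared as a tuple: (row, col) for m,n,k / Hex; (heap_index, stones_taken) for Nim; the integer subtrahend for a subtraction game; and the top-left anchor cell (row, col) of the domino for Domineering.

PV length from [.O./X../..X]: 5 plies

p1 O@[.O./X../..X]: (0,0)[OO./X../..X]-1 (0,2)[.OO/X../..X]-1 (1,1)[.O./XO./..X]+1* (1,2)[.O./X.O/..X]-1 (2,0)[.O./X../O.X]-1 (2,1)[.O./X../.OX]-1
p2 X@[.O./XO./..X]: (0,0)[XO./XO./..X]-1* (0,2)[.OX/XO./..X]-1 (1,2)[.O./XOX/..X]-1 (2,0)[.O./XO./X.X]-1 (2,1)[.O./XO./.XX]-1
p3 O@[XO./XO./..X]: (0,2)[XOO/XO./..X]-1 (1,2)[XO./XOO/..X]-1 (2,0)[XO./XO./O.X]+1* (2,1)[XO./XO./.OX]-1
p4 X@[XO./XO./O.X]: (0,2)[XOX/XO./O.X]-1* (1,2)[XO./XOX/O.X]-1 (2,1)[XO./XO./OXX]-1
p5 O@[XOX/XO./O.X]: (1,2)[XOX/XOO/O.X]+1* (2,1)[XOX/XO./OOX]-1
p6 X@[XOX/XOO/O.X] terminal -1; root [.O./X../..X] d6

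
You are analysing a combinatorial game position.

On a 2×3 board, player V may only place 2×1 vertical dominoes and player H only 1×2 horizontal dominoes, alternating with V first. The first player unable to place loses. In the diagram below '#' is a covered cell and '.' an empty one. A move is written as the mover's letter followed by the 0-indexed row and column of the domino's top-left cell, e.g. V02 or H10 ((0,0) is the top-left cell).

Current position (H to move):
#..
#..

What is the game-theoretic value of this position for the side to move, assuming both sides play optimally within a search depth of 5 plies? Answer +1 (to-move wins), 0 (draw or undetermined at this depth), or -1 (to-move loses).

value(#../#.., H) = +1

[#../#..] H move#1: H01:+1/###/#..*, H11:+1/#../###
[###/#..] end (terminal -1, V#2); searched #../#.. to 5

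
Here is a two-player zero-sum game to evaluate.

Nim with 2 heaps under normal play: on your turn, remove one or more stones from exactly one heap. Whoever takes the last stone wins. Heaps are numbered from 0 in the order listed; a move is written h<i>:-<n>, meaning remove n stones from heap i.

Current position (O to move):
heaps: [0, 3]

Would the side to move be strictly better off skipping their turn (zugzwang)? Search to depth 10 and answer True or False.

ply 1, O at (0,3) | h1:-1=-1→(0,2); h1:-2=-1→(0,1); h1:-3=+1→(0,0)*
ply 2: (0,0) is terminal -1 (X); from (0,3) depth 10
pass branch (X moves first from the same position):
  | ply 1, X at (0,3) | h1:-1=-1→(0,2); h1:-2=-1→(0,1); h1:-3=+1→(0,0)*
  | ply 2: (0,0) is terminal -1 (O); from (0,3) depth 10
O moving scores +1; O passing scores -1

zugzwang((0,3), O) = False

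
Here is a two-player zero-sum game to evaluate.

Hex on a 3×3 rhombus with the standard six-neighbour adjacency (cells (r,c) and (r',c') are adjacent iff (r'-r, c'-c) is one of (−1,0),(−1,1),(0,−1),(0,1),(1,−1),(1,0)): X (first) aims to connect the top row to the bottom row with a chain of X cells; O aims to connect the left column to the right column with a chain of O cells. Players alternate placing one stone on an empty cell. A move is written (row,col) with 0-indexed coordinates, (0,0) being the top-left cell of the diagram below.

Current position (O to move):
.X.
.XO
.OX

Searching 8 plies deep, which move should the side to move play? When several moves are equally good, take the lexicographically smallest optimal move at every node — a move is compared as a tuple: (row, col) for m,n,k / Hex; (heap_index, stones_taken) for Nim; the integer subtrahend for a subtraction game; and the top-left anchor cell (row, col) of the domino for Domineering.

O's best at [.X./.XO/.OX]: (2,0)

[.X./.XO/.OX] O move#1: (0,0):-1/OX./.XO/.OX, (0,2):-1/.XO/.XO/.OX, (1,0):-1/.X./OXO/.OX, (2,0):+1/.X./.XO/OOX*
[.X./.XO/OOX] end (terminal -1, X#2); searched .X./.XO/.OX to 8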